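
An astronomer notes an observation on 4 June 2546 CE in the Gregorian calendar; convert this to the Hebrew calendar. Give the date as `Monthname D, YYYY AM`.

Julian Day Number of the source date = 2651122.
Converting JDN 2651122 to the Hebrew calendar gives 4 Sivan 6306 AM.

Sivan 4, 6306 AM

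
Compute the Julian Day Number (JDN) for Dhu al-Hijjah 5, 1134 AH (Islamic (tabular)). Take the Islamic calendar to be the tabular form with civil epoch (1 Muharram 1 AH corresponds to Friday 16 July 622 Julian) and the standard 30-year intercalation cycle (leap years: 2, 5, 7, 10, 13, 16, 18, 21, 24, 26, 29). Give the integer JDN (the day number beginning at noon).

In the Gregorian calendar the same day is 16 September 1722.
JDN 2299161 is 15 October 1582 CE (Gregorian); the target day is +51105 days from there, so JDN = 2350266.

2350266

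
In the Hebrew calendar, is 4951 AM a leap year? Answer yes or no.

yes

Hebrew year 4951 is year 11 of its 19-year Metonic cycle; leap years are at positions 3, 6, 8, 11, 14, 17, 19, so it is a leap year (13 months).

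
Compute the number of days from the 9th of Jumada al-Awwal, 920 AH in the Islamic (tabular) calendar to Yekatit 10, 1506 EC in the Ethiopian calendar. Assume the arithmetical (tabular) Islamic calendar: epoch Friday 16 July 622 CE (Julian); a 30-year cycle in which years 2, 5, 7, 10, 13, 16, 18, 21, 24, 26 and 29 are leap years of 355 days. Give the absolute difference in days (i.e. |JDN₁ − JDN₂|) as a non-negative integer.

First date → JDN 2274229; second date → JDN 2274081.
The interval is |2274229 − 2274081| = 148 days.

148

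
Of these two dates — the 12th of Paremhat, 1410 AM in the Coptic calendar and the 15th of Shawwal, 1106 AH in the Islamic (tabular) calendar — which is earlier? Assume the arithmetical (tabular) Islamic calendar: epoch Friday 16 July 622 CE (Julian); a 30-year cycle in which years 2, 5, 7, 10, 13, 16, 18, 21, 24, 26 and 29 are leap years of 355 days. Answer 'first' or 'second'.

The two dates have Julian Day Numbers 2339858 and 2340295 respectively.
Since 2339858 < 2340295, the first date comes first.

first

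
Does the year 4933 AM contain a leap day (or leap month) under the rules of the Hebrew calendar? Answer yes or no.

no

Hebrew year 4933 is year 12 of its 19-year Metonic cycle; leap years are at positions 3, 6, 8, 11, 14, 17, 19, so it is a common year (12 months).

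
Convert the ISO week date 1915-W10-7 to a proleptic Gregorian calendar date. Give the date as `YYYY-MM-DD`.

1915-03-14

ISO week 1 of 1915 is the week containing the first Thursday of 1915.
Week 10, day 7 (Sunday) lands on 1915-03-14.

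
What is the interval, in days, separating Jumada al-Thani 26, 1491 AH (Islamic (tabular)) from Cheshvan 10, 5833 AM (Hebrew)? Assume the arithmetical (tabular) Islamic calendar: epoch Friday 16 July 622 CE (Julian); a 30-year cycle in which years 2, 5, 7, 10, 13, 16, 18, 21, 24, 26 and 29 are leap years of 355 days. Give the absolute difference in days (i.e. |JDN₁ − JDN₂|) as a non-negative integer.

First date → JDN 2476619; second date → JDN 2478138.
The interval is |2476619 − 2478138| = 1519 days.

1519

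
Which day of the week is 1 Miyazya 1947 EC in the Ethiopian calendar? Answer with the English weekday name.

Saturday

Equivalently 9 April 1955 Gregorian, JDN 2435207.
Since JDN mod 7 = 5 (0 = Monday), the day is Saturday.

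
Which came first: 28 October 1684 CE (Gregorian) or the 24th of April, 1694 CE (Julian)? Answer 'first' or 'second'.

Converting both to JDN: 2336430 vs 2339905; the smaller is the first.

first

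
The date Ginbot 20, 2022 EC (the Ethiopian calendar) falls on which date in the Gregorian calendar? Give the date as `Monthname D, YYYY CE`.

May 28, 2030 CE

Both dates share Julian Day Number 2462650; in the Gregorian calendar that is 28 May 2030 CE.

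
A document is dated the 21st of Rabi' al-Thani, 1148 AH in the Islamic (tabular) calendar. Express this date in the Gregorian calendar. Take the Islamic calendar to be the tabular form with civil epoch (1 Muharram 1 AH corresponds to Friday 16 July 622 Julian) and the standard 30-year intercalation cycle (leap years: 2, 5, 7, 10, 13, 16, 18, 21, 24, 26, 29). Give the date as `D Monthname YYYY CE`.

Julian Day Number of the source date = 2355008.
Converting JDN 2355008 to the Gregorian calendar gives 10 September 1735 CE.

10 September 1735 CE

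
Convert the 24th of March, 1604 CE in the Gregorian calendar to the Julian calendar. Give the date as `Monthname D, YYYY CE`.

At this point the Julian calendar is 10 days behind the Gregorian.
24 March 1604 Gregorian − 10 days → 14 March 1604 Julian.

March 14, 1604 CE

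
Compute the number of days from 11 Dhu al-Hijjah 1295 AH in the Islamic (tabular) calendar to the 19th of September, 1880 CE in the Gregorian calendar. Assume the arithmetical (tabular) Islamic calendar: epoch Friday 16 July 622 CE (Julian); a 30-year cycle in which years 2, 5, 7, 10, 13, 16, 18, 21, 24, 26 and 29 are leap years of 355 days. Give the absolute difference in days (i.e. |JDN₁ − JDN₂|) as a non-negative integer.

653

First date → JDN 2407325; second date → JDN 2407978.
The interval is |2407325 − 2407978| = 653 days.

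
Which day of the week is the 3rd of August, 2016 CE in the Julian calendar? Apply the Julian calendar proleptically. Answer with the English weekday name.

Tuesday

In the Gregorian calendar this is 16 August 2016 (JDN 2457617).
2457617 ≡ 1 (mod 7); counting from Monday = 0 gives Tuesday.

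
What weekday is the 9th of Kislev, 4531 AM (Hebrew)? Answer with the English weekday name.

In the proleptic Gregorian calendar this is 5 December 770 (JDN 2002635).
2002635 ≡ 5 (mod 7); counting from Monday = 0 gives Saturday.

Saturday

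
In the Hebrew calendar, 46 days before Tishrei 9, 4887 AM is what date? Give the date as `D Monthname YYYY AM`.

Counting 46 days back from JDN 2132600 reaches JDN 2132554, which is 22 Av 4886 AM.

22 Av 4886 AM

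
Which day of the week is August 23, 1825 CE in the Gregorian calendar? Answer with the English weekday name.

Tuesday

2387862 ≡ 1 (mod 7); counting from Monday = 0 gives Tuesday.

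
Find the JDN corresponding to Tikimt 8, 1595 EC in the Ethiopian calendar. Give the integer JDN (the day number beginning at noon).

2306466

Equivalently 15 October 1602 (Gregorian).
JDN 2400001 is 17 November 1858 CE (Gregorian), MJD 0; the target day is −93535 days from there, so JDN = 2306466.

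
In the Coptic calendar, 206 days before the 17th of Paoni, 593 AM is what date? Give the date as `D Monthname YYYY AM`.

JDN of the 17th of Paoni, 593 AM = 2041544.
2041544 − 206 = 2041338.
JDN 2041338 in the Coptic calendar is 21 Hathor 593 AM.

21 Hathor 593 AM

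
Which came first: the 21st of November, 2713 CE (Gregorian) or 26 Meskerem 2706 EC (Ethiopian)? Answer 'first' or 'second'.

First date → JDN 2712287; second date → JDN 2712247.
JDN 2712247 < JDN 2712287, so the second date is earlier.

second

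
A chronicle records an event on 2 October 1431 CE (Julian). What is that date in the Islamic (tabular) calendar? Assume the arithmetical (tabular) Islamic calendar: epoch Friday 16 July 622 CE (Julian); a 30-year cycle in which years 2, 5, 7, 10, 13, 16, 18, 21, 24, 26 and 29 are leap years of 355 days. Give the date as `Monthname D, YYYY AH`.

Muharram 24, 835 AH

Julian Day Number of the source date = 2244005.
Converting JDN 2244005 to the tabular Islamic calendar gives 24 Muharram 835 AH.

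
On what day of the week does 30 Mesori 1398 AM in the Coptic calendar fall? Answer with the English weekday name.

Wednesday

In the Gregorian calendar this is 2 September 1682 (JDN 2335643).
JDN 2335643 mod 7 = 2, and JDN 0 was a Monday, so this is a Wednesday.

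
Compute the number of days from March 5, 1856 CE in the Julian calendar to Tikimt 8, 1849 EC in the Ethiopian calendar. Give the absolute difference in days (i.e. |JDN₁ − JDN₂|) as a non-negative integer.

First date → JDN 2399026; second date → JDN 2399240.
The interval is |2399026 − 2399240| = 214 days.

214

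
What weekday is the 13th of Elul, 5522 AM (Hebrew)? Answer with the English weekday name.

This is JDN 2364861 (1 September 1762 Gregorian).
Since JDN mod 7 = 2 (0 = Monday), the day is Wednesday.

Wednesday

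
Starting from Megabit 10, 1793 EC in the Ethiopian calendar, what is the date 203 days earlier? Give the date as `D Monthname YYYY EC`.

22 Nehase 1792 EC

Counting 203 days back from JDN 2378938 reaches JDN 2378735, which is 22 Nehase 1792 EC.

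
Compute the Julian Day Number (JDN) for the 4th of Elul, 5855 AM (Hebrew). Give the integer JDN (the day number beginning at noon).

In the Gregorian calendar the same day is 3 September 2095.
JDN 2451545 is 1 January 2000 CE (Gregorian); the target day is +34944 days from there, so JDN = 2486489.

2486489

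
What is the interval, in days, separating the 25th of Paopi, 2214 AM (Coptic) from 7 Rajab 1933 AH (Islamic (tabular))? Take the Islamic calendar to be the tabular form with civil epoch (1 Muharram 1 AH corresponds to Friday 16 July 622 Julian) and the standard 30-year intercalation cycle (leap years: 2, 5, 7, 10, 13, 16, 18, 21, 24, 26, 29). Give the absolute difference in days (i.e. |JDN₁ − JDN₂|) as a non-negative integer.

First date → JDN 2633382; second date → JDN 2633259.
The interval is |2633382 − 2633259| = 123 days.

123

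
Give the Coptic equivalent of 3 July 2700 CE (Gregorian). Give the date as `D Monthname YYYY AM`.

Both dates share Julian Day Number 2707398; in the Coptic calendar that is 20 Paoni 2416 AM.

20 Paoni 2416 AM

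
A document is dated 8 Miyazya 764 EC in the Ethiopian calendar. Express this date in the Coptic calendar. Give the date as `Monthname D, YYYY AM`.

The source date corresponds to 7 April 772 in the proleptic Gregorian calendar (JDN 2003124).
That day falls on 8 Parmouti 488 AM in the Coptic calendar.

Parmouti 8, 488 AM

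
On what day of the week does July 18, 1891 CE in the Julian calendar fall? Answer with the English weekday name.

Equivalently 30 July 1891 Gregorian, JDN 2411944.
2411944 ≡ 3 (mod 7); counting from Monday = 0 gives Thursday.

Thursday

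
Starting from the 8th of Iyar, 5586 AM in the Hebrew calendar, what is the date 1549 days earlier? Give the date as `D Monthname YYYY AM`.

The starting date is JDN 2388127; 2388127 − 1549 = 2386578.
JDN 2386578 corresponds to 25 Shevat 5582 AM.

25 Shevat 5582 AM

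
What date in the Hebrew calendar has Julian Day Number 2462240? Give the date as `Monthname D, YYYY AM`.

The Gregorian equivalent of JDN 2462240 is 13 April 2029.
In the Hebrew calendar that day is Nisan 28, 5789 AM.

Nisan 28, 5789 AM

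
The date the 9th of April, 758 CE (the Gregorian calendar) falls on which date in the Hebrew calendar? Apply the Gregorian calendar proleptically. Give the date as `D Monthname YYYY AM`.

21 Nisan 4518 AM

Julian Day Number of the source date = 1998012.
Converting JDN 1998012 to the Hebrew calendar gives 21 Nisan 4518 AM.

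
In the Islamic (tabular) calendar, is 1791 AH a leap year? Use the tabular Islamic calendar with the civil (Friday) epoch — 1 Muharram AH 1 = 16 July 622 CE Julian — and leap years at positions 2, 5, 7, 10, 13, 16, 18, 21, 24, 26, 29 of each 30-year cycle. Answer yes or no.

Year 1791 AH is year 21 of its 30-year cycle; leap positions are 2, 5, 7, 10, 13, 16, 18, 21, 24, 26, 29, so it is a leap year (355 days).

yes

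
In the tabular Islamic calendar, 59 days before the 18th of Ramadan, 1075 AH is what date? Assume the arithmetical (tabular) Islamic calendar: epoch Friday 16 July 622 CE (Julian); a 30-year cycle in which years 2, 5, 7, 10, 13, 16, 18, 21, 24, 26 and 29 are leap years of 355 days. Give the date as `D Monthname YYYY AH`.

Counting 59 days back from JDN 2329283 reaches JDN 2329224, which is 18 Rajab 1075 AH.

18 Rajab 1075 AH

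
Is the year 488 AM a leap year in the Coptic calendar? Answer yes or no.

no

488 mod 4 = 0; in the Coptic calendar a year is leap when year mod 4 = 3, so it is a common year.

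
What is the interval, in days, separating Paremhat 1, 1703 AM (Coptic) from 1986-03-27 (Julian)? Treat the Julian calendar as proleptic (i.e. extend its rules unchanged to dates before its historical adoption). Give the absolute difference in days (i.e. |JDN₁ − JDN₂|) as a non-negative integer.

335

JDN of the first date = 2446865.
JDN of the second date = 2446530.
|2446530 − 2446865| = 335.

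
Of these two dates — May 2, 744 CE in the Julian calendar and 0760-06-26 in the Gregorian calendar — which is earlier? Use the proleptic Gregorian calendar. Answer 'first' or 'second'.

first

The two dates have Julian Day Numbers 1992926 and 1998821 respectively.
Since 1992926 < 1998821, the first date comes first.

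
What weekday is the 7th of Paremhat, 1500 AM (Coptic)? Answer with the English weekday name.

Equivalently 14 March 1784 Gregorian, JDN 2372726.
2372726 ≡ 6 (mod 7); counting from Monday = 0 gives Sunday.

Sunday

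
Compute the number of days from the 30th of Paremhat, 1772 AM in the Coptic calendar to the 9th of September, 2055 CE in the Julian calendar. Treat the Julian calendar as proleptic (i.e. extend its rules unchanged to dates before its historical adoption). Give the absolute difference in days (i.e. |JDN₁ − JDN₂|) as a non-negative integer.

JDN of the first date = 2472097.
JDN of the second date = 2471898.
|2471898 − 2472097| = 199.

199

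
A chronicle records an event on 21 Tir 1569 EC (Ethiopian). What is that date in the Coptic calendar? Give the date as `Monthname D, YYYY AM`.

Tobi 21, 1293 AM

The source date corresponds to 26 January 1577 in the proleptic Gregorian calendar (JDN 2297073).
That day falls on 21 Tobi 1293 AM in the Coptic calendar.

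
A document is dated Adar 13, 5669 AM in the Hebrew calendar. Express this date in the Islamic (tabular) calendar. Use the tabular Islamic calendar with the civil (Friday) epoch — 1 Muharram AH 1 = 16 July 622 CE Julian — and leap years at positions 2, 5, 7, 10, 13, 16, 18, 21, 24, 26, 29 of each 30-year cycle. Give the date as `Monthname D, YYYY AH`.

Safar 13, 1327 AH

Julian Day Number of the source date = 2418372.
Converting JDN 2418372 to the tabular Islamic calendar gives 13 Safar 1327 AH.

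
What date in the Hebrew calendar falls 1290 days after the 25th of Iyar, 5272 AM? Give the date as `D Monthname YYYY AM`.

15 Kislev 5276 AM

Counting 1290 days forward from JDN 2273447 reaches JDN 2274737, which is 15 Kislev 5276 AM.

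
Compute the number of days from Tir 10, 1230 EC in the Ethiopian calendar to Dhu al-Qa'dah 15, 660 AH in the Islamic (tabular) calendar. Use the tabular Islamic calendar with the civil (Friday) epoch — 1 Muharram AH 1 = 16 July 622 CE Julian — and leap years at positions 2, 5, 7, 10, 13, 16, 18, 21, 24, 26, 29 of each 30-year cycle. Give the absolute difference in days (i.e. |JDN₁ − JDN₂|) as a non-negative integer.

9035

First date → JDN 2173242; second date → JDN 2182277.
The interval is |2173242 − 2182277| = 9035 days.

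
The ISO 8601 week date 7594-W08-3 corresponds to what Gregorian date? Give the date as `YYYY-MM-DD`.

ISO week 1 of 7594 is the week containing the first Thursday of 7594.
Week 8, day 3 (Wednesday) lands on 7594-02-23.

7594-02-23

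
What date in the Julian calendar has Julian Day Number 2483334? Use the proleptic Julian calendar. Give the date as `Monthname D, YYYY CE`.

December 31, 2086 CE

The Gregorian equivalent of JDN 2483334 is 13 January 2087.
In the Julian calendar that day is December 31, 2086 CE.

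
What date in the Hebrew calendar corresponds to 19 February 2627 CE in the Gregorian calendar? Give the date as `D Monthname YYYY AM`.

Both dates share Julian Day Number 2680601; in the Hebrew calendar that is 10 Adar I 6387 AM.

10 Adar I 6387 AM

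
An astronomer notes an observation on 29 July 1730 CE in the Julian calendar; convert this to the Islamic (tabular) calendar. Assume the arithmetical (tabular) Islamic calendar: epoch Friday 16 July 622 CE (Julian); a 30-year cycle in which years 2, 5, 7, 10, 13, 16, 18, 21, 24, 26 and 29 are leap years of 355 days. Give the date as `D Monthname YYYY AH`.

24 Muharram 1143 AH

Julian Day Number of the source date = 2353150.
Converting JDN 2353150 to the tabular Islamic calendar gives 24 Muharram 1143 AH.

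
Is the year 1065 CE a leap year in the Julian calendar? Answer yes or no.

1065 mod 4 = 1, so it is a common year in the Julian calendar.

no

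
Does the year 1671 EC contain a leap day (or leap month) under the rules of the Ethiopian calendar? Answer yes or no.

yes

1671 mod 4 = 3; in the Ethiopian calendar a year is leap when year mod 4 = 3, so it is a leap year.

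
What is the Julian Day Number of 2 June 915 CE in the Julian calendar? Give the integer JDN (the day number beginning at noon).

2055414

Equivalently 7 June 915 (proleptic Gregorian).
JDN 2400001 is 17 November 1858 CE (Gregorian), MJD 0; the target day is −344587 days from there, so JDN = 2055414.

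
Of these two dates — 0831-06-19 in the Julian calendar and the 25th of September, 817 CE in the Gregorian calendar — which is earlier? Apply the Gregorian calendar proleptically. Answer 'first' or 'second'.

Converting both to JDN: 2024750 vs 2019731; the smaller is the second.

second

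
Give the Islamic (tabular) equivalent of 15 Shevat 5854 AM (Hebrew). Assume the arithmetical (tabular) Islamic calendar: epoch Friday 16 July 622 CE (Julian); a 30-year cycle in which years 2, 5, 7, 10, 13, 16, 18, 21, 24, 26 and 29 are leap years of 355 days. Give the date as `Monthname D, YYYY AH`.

Ramadan 15, 1517 AH

Both dates share Julian Day Number 2485910; in the tabular Islamic calendar that is 15 Ramadan 1517 AH.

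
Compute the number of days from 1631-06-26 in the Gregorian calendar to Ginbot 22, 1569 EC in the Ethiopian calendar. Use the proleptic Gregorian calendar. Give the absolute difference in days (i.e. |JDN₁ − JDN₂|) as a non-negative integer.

First date → JDN 2316947; second date → JDN 2297194.
The interval is |2316947 − 2297194| = 19753 days.

19753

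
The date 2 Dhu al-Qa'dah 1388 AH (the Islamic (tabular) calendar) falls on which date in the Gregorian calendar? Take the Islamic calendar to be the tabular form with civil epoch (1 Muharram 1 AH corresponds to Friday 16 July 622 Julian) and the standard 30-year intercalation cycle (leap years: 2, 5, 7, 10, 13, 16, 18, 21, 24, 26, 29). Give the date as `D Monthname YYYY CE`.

21 January 1969 CE

Julian Day Number of the source date = 2440243.
Converting JDN 2440243 to the Gregorian calendar gives 21 January 1969 CE.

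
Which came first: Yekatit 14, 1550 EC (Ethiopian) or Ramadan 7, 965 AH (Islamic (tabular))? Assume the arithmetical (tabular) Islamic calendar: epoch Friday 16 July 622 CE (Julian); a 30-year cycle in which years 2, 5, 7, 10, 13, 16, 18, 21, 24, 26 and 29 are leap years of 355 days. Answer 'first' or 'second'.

first

The two dates have Julian Day Numbers 2290156 and 2290291 respectively.
Since 2290156 < 2290291, the first date comes first.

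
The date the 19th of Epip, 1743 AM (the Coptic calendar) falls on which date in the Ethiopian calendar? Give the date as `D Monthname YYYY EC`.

Julian Day Number of the source date = 2461613.
Converting JDN 2461613 to the Ethiopian calendar gives 19 Hamle 2019 EC.

19 Hamle 2019 EC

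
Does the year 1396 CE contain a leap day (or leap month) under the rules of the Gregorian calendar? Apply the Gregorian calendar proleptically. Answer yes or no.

yes

1396 is divisible by 4 and not by 100, so it is a leap year.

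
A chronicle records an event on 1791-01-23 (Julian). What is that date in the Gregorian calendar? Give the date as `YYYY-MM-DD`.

The Julian–Gregorian offset here is 11 days (Julian trailing).
23 January 1791 Julian + 11 days → 3 February 1791 Gregorian.

1791-02-03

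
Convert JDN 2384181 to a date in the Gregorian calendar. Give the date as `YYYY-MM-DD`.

Counting from JDN 2299161 = 15 Oct 1582 gives an offset of 85020 days.

1815-07-26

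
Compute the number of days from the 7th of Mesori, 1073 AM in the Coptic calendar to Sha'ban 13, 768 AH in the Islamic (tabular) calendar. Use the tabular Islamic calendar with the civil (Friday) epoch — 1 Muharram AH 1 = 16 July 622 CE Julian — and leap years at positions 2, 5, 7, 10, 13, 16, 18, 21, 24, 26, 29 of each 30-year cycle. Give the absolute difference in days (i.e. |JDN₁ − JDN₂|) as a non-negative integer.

First date → JDN 2216914; second date → JDN 2220458.
The interval is |2216914 − 2220458| = 3544 days.

3544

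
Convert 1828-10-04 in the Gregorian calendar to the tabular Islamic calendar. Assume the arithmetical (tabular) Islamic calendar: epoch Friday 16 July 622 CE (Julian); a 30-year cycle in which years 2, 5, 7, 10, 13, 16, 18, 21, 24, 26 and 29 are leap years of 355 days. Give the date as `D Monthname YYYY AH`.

Both dates share Julian Day Number 2389000; in the tabular Islamic calendar that is 24 Rabi' al-Awwal 1244 AH.

24 Rabi' al-Awwal 1244 AH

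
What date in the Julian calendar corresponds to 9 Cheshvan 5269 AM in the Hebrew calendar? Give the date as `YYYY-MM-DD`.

1508-10-03

Julian Day Number of the source date = 2272131.
Converting JDN 2272131 to the Julian calendar gives 3 October 1508 CE.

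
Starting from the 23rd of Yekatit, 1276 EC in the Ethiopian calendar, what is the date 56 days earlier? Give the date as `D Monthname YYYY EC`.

The starting date is JDN 2190087; 2190087 − 56 = 2190031.
JDN 2190031 corresponds to 27 Tahsas 1276 EC.

27 Tahsas 1276 EC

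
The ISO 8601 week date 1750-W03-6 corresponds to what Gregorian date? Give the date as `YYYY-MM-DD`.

1750-01-17

ISO week 1 of 1750 is the week containing the first Thursday of 1750.
Week 3, day 6 (Saturday) lands on 1750-01-17.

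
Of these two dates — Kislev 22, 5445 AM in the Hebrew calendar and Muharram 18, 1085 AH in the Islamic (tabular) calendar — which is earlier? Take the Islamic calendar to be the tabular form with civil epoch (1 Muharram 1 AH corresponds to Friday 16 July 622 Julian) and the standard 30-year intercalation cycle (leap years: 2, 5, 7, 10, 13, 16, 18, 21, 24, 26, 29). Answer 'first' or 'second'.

The two dates have Julian Day Numbers 2336462 and 2332590 respectively.
Since 2332590 < 2336462, the second date comes first.

second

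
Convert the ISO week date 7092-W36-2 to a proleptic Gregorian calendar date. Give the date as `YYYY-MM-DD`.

ISO week 1 of 7092 is the week containing the first Thursday of 7092.
Week 36, day 2 (Tuesday) lands on 7092-09-06.

7092-09-06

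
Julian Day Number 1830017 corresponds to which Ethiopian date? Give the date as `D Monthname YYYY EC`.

JDN 1830017 is 25 April 298 in the proleptic Gregorian calendar.
In the Ethiopian calendar that day is 30 Miyazya 290 EC.

30 Miyazya 290 EC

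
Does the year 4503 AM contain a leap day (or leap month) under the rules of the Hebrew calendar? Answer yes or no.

Hebrew year 4503 is year 19 of its 19-year Metonic cycle; leap years are at positions 3, 6, 8, 11, 14, 17, 19, so it is a leap year (13 months).

yes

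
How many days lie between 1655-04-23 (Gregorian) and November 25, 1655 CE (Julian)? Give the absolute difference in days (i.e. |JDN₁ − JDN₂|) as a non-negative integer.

JDN of the first date = 2325649.
JDN of the second date = 2325875.
|2325875 − 2325649| = 226.

226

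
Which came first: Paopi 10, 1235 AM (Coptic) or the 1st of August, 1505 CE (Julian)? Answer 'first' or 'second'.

second

Converting both to JDN: 2275787 vs 2270972; the smaller is the second.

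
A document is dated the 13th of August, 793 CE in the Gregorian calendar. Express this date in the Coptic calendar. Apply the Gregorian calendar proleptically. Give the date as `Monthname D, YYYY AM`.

Mesori 16, 509 AM

Both dates share Julian Day Number 2010922; in the Coptic calendar that is 16 Mesori 509 AM.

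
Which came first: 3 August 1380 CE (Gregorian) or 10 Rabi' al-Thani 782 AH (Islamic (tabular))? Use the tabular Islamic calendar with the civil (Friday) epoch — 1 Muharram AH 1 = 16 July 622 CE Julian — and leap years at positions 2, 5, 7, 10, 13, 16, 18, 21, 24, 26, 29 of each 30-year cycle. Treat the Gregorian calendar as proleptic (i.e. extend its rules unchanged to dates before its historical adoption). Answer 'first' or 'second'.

second

The two dates have Julian Day Numbers 2225310 and 2225298 respectively.
Since 2225298 < 2225310, the second date comes first.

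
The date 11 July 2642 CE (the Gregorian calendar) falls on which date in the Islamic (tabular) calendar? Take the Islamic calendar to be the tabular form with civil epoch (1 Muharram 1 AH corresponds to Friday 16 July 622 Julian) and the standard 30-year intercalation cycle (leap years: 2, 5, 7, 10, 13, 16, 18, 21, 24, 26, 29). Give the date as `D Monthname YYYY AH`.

21 Dhu al-Hijjah 2082 AH

Both dates share Julian Day Number 2686222; in the tabular Islamic calendar that is 21 Dhu al-Hijjah 2082 AH.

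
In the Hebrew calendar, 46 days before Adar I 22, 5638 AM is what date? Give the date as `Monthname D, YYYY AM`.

Shevat 6, 5638 AM

JDN of Adar I 22, 5638 AM = 2407041.
2407041 − 46 = 2406995.
JDN 2406995 in the Hebrew calendar is Shevat 6, 5638 AM.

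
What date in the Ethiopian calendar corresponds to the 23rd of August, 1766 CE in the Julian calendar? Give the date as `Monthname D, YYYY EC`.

Nehase 30, 1758 EC

Julian Day Number of the source date = 2366324.
Converting JDN 2366324 to the Ethiopian calendar gives 30 Nehase 1758 EC.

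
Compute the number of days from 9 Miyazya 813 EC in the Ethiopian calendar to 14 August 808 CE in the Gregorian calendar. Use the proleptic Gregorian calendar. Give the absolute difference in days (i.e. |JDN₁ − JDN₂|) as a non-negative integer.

4620

First date → JDN 2021022; second date → JDN 2016402.
The interval is |2021022 − 2016402| = 4620 days.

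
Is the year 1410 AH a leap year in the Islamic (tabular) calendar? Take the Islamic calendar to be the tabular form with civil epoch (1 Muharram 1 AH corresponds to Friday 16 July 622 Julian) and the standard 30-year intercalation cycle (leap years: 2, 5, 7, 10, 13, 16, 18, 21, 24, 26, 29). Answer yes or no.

Year 1410 AH is year 30 of its 30-year cycle; leap positions are 2, 5, 7, 10, 13, 16, 18, 21, 24, 26, 29, so it is a common year (354 days).

no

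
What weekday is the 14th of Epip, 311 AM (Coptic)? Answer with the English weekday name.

Friday

This is JDN 1938570 (10 July 595 Gregorian).
Since JDN mod 7 = 4 (0 = Monday), the day is Friday.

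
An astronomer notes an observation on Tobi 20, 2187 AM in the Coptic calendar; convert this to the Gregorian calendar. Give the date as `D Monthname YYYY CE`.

Both dates share Julian Day Number 2623605; in the Gregorian calendar that is 31 January 2471 CE.

31 January 2471 CE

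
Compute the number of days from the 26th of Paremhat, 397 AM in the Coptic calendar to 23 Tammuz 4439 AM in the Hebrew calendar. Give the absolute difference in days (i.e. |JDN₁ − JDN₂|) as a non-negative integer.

623

First date → JDN 1969874; second date → JDN 1969251.
The interval is |1969874 − 1969251| = 623 days.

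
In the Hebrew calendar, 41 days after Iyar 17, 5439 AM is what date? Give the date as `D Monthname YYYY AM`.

29 Sivan 5439 AM

Counting 41 days forward from JDN 2334421 reaches JDN 2334462, which is 29 Sivan 5439 AM.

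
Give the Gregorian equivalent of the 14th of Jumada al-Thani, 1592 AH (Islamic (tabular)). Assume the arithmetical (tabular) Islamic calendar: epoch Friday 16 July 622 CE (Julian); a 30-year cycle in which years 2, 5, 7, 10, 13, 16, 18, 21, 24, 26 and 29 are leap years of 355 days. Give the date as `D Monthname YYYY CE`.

11 August 2166 CE

Julian Day Number of the source date = 2512398.
Converting JDN 2512398 to the Gregorian calendar gives 11 August 2166 CE.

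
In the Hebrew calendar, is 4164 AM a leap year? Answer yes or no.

yes

Hebrew year 4164 is year 3 of its 19-year Metonic cycle; leap years are at positions 3, 6, 8, 11, 14, 17, 19, so it is a leap year (13 months).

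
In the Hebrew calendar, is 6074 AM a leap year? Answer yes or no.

no

Hebrew year 6074 is year 13 of its 19-year Metonic cycle; leap years are at positions 3, 6, 8, 11, 14, 17, 19, so it is a common year (12 months).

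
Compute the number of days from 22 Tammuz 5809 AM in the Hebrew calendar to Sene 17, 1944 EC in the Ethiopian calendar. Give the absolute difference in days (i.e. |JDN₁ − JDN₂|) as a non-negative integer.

35457

First date → JDN 2469645; second date → JDN 2434188.
The interval is |2469645 − 2434188| = 35457 days.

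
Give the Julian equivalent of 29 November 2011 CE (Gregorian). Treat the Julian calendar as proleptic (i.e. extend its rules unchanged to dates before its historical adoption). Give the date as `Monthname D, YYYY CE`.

The Julian–Gregorian offset here is 13 days (Julian trailing).
29 November 2011 Gregorian − 13 days → 16 November 2011 Julian.

November 16, 2011 CE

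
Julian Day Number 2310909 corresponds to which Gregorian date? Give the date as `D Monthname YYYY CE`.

Counting from JDN 2299161 = 15 Oct 1582 gives an offset of 11748 days.

14 December 1614 CE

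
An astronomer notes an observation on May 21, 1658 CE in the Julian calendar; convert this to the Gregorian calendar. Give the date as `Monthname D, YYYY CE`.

At this point the Julian calendar is 10 days behind the Gregorian.
21 May 1658 Julian + 10 days → 31 May 1658 Gregorian.

May 31, 1658 CE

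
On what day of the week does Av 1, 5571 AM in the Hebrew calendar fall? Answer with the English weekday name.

In the Gregorian calendar this is 22 July 1811 (JDN 2382716).
2382716 ≡ 0 (mod 7); counting from Monday = 0 gives Monday.

Monday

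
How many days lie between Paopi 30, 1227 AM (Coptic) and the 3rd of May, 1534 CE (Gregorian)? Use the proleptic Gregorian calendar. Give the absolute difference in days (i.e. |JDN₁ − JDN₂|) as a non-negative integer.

8579

JDN of the first date = 2272885.
JDN of the second date = 2281464.
|2281464 − 2272885| = 8579.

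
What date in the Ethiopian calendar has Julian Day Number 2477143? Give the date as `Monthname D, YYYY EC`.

The Gregorian equivalent of JDN 2477143 is 31 January 2070.
In the Ethiopian calendar that day is Tir 23, 2062 EC.

Tir 23, 2062 EC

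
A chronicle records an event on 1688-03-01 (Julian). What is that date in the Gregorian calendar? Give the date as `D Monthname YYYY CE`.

11 March 1688 CE

The Julian–Gregorian offset here is 10 days (Julian trailing).
1 March 1688 Julian + 10 days → 11 March 1688 Gregorian.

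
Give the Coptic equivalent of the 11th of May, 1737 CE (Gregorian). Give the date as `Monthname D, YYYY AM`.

Pashons 5, 1453 AM

Julian Day Number of the source date = 2355617.
Converting JDN 2355617 to the Coptic calendar gives 5 Pashons 1453 AM.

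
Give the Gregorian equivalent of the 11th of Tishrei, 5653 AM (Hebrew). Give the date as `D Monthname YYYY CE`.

2 October 1892 CE

Julian Day Number of the source date = 2412374.
Converting JDN 2412374 to the Gregorian calendar gives 2 October 1892 CE.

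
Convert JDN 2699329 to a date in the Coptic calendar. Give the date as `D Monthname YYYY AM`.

17 Pashons 2394 AM

The Gregorian equivalent of JDN 2699329 is 30 May 2678.
In the Coptic calendar that day is 17 Pashons 2394 AM.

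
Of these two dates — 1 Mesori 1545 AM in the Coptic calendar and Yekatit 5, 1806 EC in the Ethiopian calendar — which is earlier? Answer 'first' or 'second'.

second

Converting both to JDN: 2389306 vs 2383651; the smaller is the second.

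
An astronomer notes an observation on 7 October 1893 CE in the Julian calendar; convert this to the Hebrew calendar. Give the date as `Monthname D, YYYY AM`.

Cheshvan 9, 5654 AM

Julian Day Number of the source date = 2412756.
Converting JDN 2412756 to the Hebrew calendar gives 9 Cheshvan 5654 AM.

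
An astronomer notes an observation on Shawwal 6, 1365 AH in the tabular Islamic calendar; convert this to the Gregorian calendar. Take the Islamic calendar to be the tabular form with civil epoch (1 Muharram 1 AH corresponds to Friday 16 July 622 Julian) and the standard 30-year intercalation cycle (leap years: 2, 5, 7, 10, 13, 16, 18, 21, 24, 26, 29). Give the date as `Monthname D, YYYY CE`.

Both dates share Julian Day Number 2432067; in the Gregorian calendar that is 3 September 1946 CE.

September 3, 1946 CE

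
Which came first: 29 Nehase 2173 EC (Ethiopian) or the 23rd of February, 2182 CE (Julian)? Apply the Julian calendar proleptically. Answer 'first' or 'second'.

first

The two dates have Julian Day Numbers 2517902 and 2518087 respectively.
Since 2517902 < 2518087, the first date comes first.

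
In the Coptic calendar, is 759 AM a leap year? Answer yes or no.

759 mod 4 = 3; in the Coptic calendar a year is leap when year mod 4 = 3, so it is a leap year.

yes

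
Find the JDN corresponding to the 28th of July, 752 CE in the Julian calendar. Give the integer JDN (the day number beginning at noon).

1995935

Equivalently 1 August 752 (proleptic Gregorian).
JDN 2400001 is 17 November 1858 CE (Gregorian), MJD 0; the target day is −404066 days from there, so JDN = 1995935.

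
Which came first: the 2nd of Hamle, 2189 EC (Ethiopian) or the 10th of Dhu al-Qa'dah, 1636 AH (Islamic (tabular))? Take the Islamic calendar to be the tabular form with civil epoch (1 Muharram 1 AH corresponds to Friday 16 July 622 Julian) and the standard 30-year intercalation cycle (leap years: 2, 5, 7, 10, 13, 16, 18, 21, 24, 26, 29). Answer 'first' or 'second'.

first

The two dates have Julian Day Numbers 2523689 and 2528133 respectively.
Since 2523689 < 2528133, the first date comes first.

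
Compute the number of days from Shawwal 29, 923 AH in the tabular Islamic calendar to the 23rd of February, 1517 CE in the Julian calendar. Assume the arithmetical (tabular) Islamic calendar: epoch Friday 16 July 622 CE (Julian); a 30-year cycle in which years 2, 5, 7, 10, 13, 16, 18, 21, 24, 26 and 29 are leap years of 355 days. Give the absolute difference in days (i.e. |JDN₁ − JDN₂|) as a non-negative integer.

First date → JDN 2275460; second date → JDN 2275196.
The interval is |2275460 − 2275196| = 264 days.

264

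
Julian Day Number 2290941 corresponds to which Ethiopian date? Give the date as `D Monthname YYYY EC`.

JDN 2290941 is 13 April 1560 in the proleptic Gregorian calendar.
In the Ethiopian calendar that day is 8 Miyazya 1552 EC.

8 Miyazya 1552 EC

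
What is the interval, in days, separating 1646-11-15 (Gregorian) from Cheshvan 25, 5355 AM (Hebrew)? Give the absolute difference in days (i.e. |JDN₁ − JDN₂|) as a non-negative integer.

JDN of the first date = 2322568.
JDN of the second date = 2303568.
|2303568 − 2322568| = 19000.

19000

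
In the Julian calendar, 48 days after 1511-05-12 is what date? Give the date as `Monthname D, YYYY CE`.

June 29, 1511 CE

JDN of 1511-05-12 = 2273082.
2273082 + 48 = 2273130.
JDN 2273130 in the Julian calendar is June 29, 1511 CE.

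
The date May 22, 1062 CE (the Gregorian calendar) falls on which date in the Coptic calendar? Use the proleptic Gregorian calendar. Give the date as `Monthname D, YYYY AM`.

Pashons 21, 778 AM

Both dates share Julian Day Number 2109089; in the Coptic calendar that is 21 Pashons 778 AM.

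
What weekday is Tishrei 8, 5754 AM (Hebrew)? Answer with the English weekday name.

Equivalently 23 September 1993 Gregorian, JDN 2449254.
Since JDN mod 7 = 3 (0 = Monday), the day is Thursday.

Thursday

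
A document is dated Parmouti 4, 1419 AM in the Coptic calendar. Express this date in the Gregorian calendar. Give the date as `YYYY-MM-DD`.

1703-04-10

Both dates share Julian Day Number 2343167; in the Gregorian calendar that is 10 April 1703 CE.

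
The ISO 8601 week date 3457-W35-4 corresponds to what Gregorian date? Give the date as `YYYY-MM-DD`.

ISO week 1 of 3457 is the week containing the first Thursday of 3457.
Week 35, day 4 (Thursday) lands on 3457-08-27.

3457-08-27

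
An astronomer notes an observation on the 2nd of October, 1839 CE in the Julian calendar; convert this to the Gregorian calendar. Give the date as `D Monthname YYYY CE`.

14 October 1839 CE

For dates in this range the Gregorian date is 12 days ahead of the Julian.
2 October 1839 Julian + 12 days → 14 October 1839 Gregorian.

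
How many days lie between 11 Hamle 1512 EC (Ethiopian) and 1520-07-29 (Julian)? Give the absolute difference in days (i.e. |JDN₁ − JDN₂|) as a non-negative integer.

24

JDN of the first date = 2276424.
JDN of the second date = 2276448.
|2276448 − 2276424| = 24.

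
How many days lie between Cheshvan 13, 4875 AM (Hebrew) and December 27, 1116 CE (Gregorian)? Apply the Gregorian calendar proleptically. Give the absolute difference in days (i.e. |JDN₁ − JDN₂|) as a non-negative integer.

JDN of the first date = 2128234.
JDN of the second date = 2129031.
|2129031 − 2128234| = 797.

797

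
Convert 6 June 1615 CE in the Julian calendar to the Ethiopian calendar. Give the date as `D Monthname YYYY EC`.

The source date corresponds to 16 June 1615 in the Gregorian calendar (JDN 2311093).
That day falls on 12 Sene 1607 EC in the Ethiopian calendar.

12 Sene 1607 EC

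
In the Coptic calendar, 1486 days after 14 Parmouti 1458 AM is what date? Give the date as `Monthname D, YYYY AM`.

The starting date is JDN 2357422; 2357422 + 1486 = 2358908.
JDN 2358908 corresponds to Pashons 9, 1462 AM.

Pashons 9, 1462 AM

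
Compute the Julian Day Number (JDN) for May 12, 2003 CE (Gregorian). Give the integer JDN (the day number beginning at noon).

2452772

JDN 2400001 is 17 November 1858 CE (Gregorian), MJD 0; the target day is +52771 days from there, so JDN = 2452772.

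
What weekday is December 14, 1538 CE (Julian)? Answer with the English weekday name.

Saturday

This is JDN 2283160 (24 December 1538 Gregorian).
JDN 2283160 mod 7 = 5, and JDN 0 was a Monday, so this is a Saturday.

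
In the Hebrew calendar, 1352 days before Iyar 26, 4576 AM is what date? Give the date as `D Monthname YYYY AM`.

3 Elul 4572 AM

The starting date is JDN 2019220; 2019220 − 1352 = 2017868.
JDN 2017868 corresponds to 3 Elul 4572 AM.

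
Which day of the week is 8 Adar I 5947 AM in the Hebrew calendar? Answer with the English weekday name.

This is JDN 2519893 (17 February 2187 Gregorian).
Since JDN mod 7 = 5 (0 = Monday), the day is Saturday.

Saturday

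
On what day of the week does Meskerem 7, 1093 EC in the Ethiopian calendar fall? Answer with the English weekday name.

This is JDN 2123080 (11 September 1100 Gregorian).
Since JDN mod 7 = 1 (0 = Monday), the day is Tuesday.

Tuesday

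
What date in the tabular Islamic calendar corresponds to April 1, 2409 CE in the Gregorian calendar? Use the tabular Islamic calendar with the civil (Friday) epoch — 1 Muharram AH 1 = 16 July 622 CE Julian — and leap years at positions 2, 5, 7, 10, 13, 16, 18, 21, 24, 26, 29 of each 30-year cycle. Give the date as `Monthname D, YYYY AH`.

Rajab 15, 1842 AH

Julian Day Number of the source date = 2601020.
Converting JDN 2601020 to the tabular Islamic calendar gives 15 Rajab 1842 AH.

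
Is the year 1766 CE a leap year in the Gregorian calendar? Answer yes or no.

1766 is not divisible by 4, so it is a common year.

no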